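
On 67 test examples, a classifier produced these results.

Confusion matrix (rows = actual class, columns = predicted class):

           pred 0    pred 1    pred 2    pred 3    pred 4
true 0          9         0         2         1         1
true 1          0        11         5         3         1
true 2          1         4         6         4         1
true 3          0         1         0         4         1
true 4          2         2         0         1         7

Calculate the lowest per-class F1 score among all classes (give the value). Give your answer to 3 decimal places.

Per-class F1 score (2·TP/(2·TP+FP+FN)):
  0: TP=9, FP=0+1+0+2=3, FN=0+2+1+1=4 → 18/25 = 0.7200
  1: TP=11, FP=0+4+1+2=7, FN=0+5+3+1=9 → 22/38 = 0.5789
  2: TP=6, FP=2+5+0+0=7, FN=1+4+4+1=10 → 12/29 = 0.4138
  3: TP=4, FP=1+3+4+1=9, FN=0+1+0+1=2 → 8/19 = 0.4211
  4: TP=7, FP=1+1+1+1=4, FN=2+2+0+1=5 → 14/23 = 0.6087
Lowest is class '2' with F1 score = 0.414.

0.414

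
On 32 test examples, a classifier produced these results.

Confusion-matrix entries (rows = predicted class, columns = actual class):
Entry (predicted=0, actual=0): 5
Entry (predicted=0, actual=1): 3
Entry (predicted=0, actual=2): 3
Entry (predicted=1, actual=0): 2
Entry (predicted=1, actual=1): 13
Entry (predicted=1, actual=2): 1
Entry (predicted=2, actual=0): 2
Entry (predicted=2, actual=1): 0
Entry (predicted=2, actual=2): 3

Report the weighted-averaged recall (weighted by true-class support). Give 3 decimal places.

Per-class recall (TP/(TP+FN)):
  0: TP=5, FN=2+2=4 → 5/9 = 0.5556
  1: TP=13, FN=3+0=3 → 13/16 = 0.8125
  2: TP=3, FN=3+1=4 → 3/7 = 0.4286
Weighted-recall = Σ (supportᵢ/N)·recallᵢ with N=32: (9/32)·0.5556 + (16/32)·0.8125 + (7/32)·0.4286 = 0.656

0.656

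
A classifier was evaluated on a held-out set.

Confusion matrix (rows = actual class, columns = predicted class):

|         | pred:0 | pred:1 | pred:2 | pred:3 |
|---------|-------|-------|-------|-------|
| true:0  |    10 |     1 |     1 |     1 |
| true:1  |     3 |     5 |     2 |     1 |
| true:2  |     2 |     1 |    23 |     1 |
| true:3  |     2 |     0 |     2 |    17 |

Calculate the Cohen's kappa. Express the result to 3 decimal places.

0.670

Observed agreement pₒ = trace/N = 55/72 = 0.7639
Expected agreement pₑ = Σ (rowᵢ·colᵢ)/N² = (13·17 + 11·7 + 27·28 + 21·20)/72² = 0.2843
κ = (pₒ − pₑ)/(1 − pₑ) = (0.7639 − 0.2843)/(1 − 0.2843) = 0.670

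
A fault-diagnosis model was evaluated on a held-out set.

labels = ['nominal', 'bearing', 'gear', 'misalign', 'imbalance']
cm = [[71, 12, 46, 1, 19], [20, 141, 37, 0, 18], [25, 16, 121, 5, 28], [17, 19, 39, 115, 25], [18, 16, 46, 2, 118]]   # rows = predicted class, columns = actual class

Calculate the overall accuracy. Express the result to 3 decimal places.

0.581

Accuracy = trace / total = (71+141+121+115+118=566) / 975 = 566/975 = 0.581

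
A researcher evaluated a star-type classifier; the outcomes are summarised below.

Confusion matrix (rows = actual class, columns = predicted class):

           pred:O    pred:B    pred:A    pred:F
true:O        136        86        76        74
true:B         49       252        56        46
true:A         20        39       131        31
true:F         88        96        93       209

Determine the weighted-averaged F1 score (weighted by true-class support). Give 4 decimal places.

0.4889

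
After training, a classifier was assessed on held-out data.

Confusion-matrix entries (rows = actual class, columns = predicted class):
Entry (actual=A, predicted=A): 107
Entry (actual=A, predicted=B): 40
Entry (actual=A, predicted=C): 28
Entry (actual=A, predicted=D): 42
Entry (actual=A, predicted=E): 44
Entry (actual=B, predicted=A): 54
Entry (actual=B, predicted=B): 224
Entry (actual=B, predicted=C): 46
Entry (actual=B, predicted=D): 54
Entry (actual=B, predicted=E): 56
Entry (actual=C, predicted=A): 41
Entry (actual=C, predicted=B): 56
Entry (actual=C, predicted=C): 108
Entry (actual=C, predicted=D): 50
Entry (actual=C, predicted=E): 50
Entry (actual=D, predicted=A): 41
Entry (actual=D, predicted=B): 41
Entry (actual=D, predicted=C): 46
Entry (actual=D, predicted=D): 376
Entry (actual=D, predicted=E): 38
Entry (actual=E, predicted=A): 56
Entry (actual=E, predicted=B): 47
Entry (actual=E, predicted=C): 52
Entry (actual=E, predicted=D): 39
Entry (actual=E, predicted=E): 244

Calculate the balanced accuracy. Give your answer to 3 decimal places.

0.506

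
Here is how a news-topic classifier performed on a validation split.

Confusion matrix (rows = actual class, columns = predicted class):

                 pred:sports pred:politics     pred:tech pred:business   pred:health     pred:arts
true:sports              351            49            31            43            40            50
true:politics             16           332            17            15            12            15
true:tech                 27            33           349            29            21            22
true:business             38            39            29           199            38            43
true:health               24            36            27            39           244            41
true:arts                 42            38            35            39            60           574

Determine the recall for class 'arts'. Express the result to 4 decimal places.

0.7284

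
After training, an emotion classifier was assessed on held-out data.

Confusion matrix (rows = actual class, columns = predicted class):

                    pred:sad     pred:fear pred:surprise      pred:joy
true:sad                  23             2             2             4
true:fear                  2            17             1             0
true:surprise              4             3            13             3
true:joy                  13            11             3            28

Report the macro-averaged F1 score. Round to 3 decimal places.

0.628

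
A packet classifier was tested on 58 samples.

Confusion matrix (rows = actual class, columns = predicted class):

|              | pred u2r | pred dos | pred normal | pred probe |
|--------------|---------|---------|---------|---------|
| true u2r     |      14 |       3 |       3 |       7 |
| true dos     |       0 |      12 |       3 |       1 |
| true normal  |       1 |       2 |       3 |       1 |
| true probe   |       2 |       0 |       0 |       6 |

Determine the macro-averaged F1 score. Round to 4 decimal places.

Per-class F1 score (2·TP/(2·TP+FP+FN)):
  u2r: TP=14, FP=0+1+2=3, FN=3+3+7=13 → 28/44 = 0.63636
  dos: TP=12, FP=3+2+0=5, FN=0+3+1=4 → 24/33 = 0.72727
  normal: TP=3, FP=3+3+0=6, FN=1+2+1=4 → 6/16 = 0.37500
  probe: TP=6, FP=7+1+1=9, FN=2+0+0=2 → 12/23 = 0.52174
Macro-F1 score = mean = (0.63636 + 0.72727 + 0.37500 + 0.52174) / 4 = 0.5651

0.5651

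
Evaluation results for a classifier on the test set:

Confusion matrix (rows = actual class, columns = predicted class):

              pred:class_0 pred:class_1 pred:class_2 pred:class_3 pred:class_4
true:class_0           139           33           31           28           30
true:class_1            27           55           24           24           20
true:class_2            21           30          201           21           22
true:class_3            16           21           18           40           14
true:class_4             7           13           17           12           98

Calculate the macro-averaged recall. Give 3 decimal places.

Per-class recall (TP/(TP+FN)):
  class_0: TP=139, FN=33+31+28+30=122 → 139/261 = 0.5326
  class_1: TP=55, FN=27+24+24+20=95 → 55/150 = 0.3667
  class_2: TP=201, FN=21+30+21+22=94 → 201/295 = 0.6814
  class_3: TP=40, FN=16+21+18+14=69 → 40/109 = 0.3670
  class_4: TP=98, FN=7+13+17+12=49 → 98/147 = 0.6667
Macro-recall = mean = (0.5326 + 0.3667 + 0.6814 + 0.3670 + 0.6667) / 5 = 0.523

0.523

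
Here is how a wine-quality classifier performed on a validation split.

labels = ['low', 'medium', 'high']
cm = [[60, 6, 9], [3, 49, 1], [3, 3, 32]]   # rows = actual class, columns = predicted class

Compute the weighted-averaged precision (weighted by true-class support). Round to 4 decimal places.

0.8549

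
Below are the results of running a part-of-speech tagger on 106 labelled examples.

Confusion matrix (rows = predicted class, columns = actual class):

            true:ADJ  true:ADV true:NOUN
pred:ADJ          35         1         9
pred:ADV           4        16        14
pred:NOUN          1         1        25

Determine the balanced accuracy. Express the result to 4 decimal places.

Balanced accuracy = mean of per-class recall.
  ADJ: recall = 35/40 = 0.87500
  ADV: recall = 16/18 = 0.88889
  NOUN: recall = 25/48 = 0.52083
Mean = (0.87500 + 0.88889 + 0.52083) / 3 = 0.7616

0.7616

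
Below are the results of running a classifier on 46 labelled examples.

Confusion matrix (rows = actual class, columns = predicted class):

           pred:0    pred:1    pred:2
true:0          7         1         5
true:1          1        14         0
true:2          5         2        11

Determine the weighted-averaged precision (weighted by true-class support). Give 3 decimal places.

0.690

Per-class precision (TP/(TP+FP)):
  0: TP=7, FP=1+5=6 → 7/13 = 0.5385
  1: TP=14, FP=1+2=3 → 14/17 = 0.8235
  2: TP=11, FP=5+0=5 → 11/16 = 0.6875
Weighted-precision = Σ (supportᵢ/N)·precisionᵢ with N=46: (13/46)·0.5385 + (15/46)·0.8235 + (18/46)·0.6875 = 0.690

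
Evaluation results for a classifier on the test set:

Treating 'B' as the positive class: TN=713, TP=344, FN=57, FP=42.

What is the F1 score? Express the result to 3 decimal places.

Precision = TP/(TP+FP) = 344/386 = 0.8912
Recall = TP/(TP+FN) = 344/401 = 0.8579
F1 = 2·TP/(2·TP+FP+FN) = 688/787 = 0.874

0.874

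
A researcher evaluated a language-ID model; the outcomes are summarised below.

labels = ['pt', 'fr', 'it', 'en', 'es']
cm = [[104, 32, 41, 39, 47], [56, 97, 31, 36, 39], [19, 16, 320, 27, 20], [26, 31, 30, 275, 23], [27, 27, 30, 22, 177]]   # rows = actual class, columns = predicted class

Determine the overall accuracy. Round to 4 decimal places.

Accuracy = trace / total = (104+97+320+275+177=973) / 1592 = 973/1592 = 0.6112

0.6112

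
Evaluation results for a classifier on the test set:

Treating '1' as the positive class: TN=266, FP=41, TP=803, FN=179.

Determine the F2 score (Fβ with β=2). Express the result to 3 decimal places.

0.841

Fβ = (1+β²)·TP / ((1+β²)·TP + β²·FN + FP), with β²=4
= 5·803 / (5·803 + 4·179 + 41) = 0.841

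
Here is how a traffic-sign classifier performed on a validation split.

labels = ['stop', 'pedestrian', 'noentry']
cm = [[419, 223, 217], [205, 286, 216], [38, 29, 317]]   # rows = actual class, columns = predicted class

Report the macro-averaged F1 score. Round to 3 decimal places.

0.523

Per-class F1 score (2·TP/(2·TP+FP+FN)):
  stop: TP=419, FP=205+38=243, FN=223+217=440 → 838/1521 = 0.5510
  pedestrian: TP=286, FP=223+29=252, FN=205+216=421 → 572/1245 = 0.4594
  noentry: TP=317, FP=217+216=433, FN=38+29=67 → 634/1134 = 0.5591
Macro-F1 score = mean = (0.5510 + 0.4594 + 0.5591) / 3 = 0.523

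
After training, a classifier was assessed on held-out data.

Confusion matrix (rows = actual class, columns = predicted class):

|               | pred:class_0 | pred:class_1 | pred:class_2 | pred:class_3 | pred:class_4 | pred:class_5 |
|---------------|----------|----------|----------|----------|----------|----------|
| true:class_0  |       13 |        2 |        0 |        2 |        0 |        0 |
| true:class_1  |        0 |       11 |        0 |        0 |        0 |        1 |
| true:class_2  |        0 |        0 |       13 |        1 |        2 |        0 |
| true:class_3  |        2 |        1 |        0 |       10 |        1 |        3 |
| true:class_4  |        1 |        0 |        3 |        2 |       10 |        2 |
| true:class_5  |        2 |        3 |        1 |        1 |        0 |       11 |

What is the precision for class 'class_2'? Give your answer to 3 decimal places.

One-vs-rest for 'class_2': TP = diagonal; FP = other classes predicted 'class_2'; FN = 'class_2' predicted as other.
precision = TP/(TP+FP).
class_2: TP=13, FP=0+0+0+3+1=4 → 13/17 = 0.7647

0.765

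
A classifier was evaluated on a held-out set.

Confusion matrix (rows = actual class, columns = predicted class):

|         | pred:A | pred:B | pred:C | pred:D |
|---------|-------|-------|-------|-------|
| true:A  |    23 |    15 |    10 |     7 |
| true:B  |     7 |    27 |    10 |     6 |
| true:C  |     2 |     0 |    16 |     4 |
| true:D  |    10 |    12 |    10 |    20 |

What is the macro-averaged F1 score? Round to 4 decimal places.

0.4784

Per-class F1 score (2·TP/(2·TP+FP+FN)):
  A: TP=23, FP=7+2+10=19, FN=15+10+7=32 → 46/97 = 0.47423
  B: TP=27, FP=15+0+12=27, FN=7+10+6=23 → 54/104 = 0.51923
  C: TP=16, FP=10+10+10=30, FN=2+0+4=6 → 32/68 = 0.47059
  D: TP=20, FP=7+6+4=17, FN=10+12+10=32 → 40/89 = 0.44944
Macro-F1 score = mean = (0.47423 + 0.51923 + 0.47059 + 0.44944) / 4 = 0.4784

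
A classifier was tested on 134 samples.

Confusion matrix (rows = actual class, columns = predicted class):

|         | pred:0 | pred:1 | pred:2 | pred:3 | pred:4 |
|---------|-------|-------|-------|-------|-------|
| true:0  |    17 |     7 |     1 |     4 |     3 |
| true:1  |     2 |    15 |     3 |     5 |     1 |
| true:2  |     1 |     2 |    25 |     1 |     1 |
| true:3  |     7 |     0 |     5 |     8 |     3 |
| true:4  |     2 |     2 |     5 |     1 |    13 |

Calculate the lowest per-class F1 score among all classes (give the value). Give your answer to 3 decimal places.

Per-class F1 score (2·TP/(2·TP+FP+FN)):
  0: TP=17, FP=2+1+7+2=12, FN=7+1+4+3=15 → 34/61 = 0.5574
  1: TP=15, FP=7+2+0+2=11, FN=2+3+5+1=11 → 30/52 = 0.5769
  2: TP=25, FP=1+3+5+5=14, FN=1+2+1+1=5 → 50/69 = 0.7246
  3: TP=8, FP=4+5+1+1=11, FN=7+0+5+3=15 → 16/42 = 0.3810
  4: TP=13, FP=3+1+1+3=8, FN=2+2+5+1=10 → 26/44 = 0.5909
Lowest is class '3' with F1 score = 0.381.

0.381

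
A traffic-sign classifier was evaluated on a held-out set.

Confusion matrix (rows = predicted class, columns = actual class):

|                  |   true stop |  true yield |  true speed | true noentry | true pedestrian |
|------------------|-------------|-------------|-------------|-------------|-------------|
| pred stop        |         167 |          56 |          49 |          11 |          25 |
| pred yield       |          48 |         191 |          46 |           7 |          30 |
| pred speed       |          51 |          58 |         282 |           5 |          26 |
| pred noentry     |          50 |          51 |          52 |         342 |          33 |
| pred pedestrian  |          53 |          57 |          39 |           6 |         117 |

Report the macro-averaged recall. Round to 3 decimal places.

0.589

Per-class recall (TP/(TP+FN)):
  stop: TP=167, FN=48+51+50+53=202 → 167/369 = 0.4526
  yield: TP=191, FN=56+58+51+57=222 → 191/413 = 0.4625
  speed: TP=282, FN=49+46+52+39=186 → 282/468 = 0.6026
  noentry: TP=342, FN=11+7+5+6=29 → 342/371 = 0.9218
  pedestrian: TP=117, FN=25+30+26+33=114 → 117/231 = 0.5065
Macro-recall = mean = (0.4526 + 0.4625 + 0.6026 + 0.9218 + 0.5065) / 5 = 0.589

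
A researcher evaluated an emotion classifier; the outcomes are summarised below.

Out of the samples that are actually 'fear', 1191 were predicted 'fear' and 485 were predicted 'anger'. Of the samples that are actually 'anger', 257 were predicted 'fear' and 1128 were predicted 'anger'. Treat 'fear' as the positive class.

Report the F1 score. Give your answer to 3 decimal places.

0.762

Precision = TP/(TP+FP) = 1191/1448 = 0.8225
Recall = TP/(TP+FN) = 1191/1676 = 0.7106
F1 = 2·TP/(2·TP+FP+FN) = 2382/3124 = 0.762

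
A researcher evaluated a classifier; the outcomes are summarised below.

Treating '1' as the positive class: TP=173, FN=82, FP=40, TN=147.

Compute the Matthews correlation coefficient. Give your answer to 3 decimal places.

MCC = (TP·TN − FP·FN) / √((TP+FP)(TP+FN)(TN+FP)(TN+FN))
Numerator = 173·147 − 40·82 = 22151
Denominator = √(213·255·187·229) = √2325931245 = 48227.9094
MCC = 22151 / 48227.9094 = 0.459

0.459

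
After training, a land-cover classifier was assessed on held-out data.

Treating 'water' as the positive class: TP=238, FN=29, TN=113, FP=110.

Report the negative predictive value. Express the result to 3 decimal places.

0.796

NPV = TN/(TN+FN) = 113/(113+29) = 0.796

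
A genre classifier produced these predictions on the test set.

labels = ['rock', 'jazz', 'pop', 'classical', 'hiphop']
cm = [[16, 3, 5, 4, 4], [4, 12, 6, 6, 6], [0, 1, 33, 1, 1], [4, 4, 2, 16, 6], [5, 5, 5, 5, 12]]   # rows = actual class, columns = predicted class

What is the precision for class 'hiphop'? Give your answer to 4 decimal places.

0.4138

Treat 'hiphop' as positive and all other classes as negative.
precision = TP/(TP+FP).
hiphop: TP=12, FP=4+6+1+6=17 → 12/29 = 0.41379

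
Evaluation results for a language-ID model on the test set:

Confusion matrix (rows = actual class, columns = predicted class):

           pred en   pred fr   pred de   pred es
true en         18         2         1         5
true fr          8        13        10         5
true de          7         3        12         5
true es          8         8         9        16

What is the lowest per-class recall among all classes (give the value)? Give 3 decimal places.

0.361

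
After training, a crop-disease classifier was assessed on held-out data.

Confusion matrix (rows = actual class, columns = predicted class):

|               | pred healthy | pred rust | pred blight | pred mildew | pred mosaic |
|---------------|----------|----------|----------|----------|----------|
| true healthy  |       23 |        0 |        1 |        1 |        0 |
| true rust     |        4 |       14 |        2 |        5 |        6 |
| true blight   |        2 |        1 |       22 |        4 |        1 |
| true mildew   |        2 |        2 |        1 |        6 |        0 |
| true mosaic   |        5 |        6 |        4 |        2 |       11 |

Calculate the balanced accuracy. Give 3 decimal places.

Balanced accuracy = mean of per-class recall.
  healthy: recall = 23/25 = 0.9200
  rust: recall = 14/31 = 0.4516
  blight: recall = 22/30 = 0.7333
  mildew: recall = 6/11 = 0.5455
  mosaic: recall = 11/28 = 0.3929
Mean = (0.9200 + 0.4516 + 0.7333 + 0.5455 + 0.3929) / 5 = 0.609

0.609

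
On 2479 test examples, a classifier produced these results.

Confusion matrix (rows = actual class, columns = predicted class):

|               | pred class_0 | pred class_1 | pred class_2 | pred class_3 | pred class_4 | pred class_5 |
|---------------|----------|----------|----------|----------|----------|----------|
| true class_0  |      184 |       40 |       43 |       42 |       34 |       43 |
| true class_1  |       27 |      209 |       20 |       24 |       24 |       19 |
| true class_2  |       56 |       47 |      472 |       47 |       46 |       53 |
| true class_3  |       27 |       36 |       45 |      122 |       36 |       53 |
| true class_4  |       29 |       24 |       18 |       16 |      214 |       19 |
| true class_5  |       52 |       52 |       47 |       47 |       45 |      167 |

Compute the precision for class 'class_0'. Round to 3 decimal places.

precision = TP/(TP+FP).
class_0: TP=184, FP=27+56+27+29+52=191 → 184/375 = 0.4907

0.491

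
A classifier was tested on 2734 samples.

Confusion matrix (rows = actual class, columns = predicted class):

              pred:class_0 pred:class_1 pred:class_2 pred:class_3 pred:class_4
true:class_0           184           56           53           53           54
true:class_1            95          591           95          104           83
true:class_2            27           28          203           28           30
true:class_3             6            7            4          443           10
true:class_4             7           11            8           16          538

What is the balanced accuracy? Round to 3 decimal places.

Balanced accuracy = mean of per-class recall.
  class_0: recall = 184/400 = 0.4600
  class_1: recall = 591/968 = 0.6105
  class_2: recall = 203/316 = 0.6424
  class_3: recall = 443/470 = 0.9426
  class_4: recall = 538/580 = 0.9276
Mean = (0.4600 + 0.6105 + 0.6424 + 0.9426 + 0.9276) / 5 = 0.717

0.717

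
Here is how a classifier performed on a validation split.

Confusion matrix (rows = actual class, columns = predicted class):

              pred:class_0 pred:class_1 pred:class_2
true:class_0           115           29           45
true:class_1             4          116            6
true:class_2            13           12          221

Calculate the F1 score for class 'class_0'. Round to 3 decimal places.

Treat 'class_0' as positive and all other classes as negative.
F1 score = 2·TP/(2·TP+FP+FN).
class_0: TP=115, FP=4+13=17, FN=29+45=74 → 230/321 = 0.7165

0.717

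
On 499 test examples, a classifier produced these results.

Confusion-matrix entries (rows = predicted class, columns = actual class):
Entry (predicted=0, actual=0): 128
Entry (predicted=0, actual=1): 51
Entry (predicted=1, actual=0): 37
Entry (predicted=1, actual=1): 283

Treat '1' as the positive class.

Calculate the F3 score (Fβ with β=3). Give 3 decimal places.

0.851

Fβ = (1+β²)·TP / ((1+β²)·TP + β²·FN + FP), with β²=9
= 10·283 / (10·283 + 9·51 + 37) = 0.851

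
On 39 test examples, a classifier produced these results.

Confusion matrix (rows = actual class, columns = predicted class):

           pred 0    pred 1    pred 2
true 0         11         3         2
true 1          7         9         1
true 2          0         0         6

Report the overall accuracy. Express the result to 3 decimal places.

0.667

Accuracy = trace / total = (11+9+6=26) / 39 = 26/39 = 0.667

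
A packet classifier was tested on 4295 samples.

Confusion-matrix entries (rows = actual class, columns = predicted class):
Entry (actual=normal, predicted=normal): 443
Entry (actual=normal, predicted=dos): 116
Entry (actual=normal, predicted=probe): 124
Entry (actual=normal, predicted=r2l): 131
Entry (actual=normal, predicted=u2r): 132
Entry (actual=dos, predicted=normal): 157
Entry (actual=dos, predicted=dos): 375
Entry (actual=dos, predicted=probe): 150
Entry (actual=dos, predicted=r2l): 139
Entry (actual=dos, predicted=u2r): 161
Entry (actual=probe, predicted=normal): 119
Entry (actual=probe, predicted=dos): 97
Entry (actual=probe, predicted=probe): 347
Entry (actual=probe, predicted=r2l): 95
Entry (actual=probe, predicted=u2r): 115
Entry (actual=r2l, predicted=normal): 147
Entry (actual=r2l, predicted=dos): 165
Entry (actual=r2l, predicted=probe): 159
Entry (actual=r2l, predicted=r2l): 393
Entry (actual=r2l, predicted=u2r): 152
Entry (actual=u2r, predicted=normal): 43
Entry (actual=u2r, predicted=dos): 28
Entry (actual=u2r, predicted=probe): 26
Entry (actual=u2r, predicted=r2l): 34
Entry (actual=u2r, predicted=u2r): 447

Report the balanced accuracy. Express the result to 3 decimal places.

0.492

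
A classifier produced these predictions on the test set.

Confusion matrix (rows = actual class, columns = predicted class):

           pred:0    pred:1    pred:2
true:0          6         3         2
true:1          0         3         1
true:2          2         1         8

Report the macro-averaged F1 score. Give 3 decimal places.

0.635

Per-class F1 score (2·TP/(2·TP+FP+FN)):
  0: TP=6, FP=0+2=2, FN=3+2=5 → 12/19 = 0.6316
  1: TP=3, FP=3+1=4, FN=0+1=1 → 6/11 = 0.5455
  2: TP=8, FP=2+1=3, FN=2+1=3 → 16/22 = 0.7273
Macro-F1 score = mean = (0.6316 + 0.5455 + 0.7273) / 3 = 0.635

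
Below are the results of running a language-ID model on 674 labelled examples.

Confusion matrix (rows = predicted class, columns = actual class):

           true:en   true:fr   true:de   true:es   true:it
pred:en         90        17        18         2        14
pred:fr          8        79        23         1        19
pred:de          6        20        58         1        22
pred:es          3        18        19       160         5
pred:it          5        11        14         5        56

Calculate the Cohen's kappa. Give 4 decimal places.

Observed agreement pₒ = trace/N = 443/674 = 0.65727
Expected agreement pₑ = Σ (rowᵢ·colᵢ)/N² = (112·141 + 145·130 + 132·107 + 169·205 + 116·91)/674² = 0.20685
κ = (pₒ − pₑ)/(1 − pₑ) = (0.65727 − 0.20685)/(1 − 0.20685) = 0.5679

0.5679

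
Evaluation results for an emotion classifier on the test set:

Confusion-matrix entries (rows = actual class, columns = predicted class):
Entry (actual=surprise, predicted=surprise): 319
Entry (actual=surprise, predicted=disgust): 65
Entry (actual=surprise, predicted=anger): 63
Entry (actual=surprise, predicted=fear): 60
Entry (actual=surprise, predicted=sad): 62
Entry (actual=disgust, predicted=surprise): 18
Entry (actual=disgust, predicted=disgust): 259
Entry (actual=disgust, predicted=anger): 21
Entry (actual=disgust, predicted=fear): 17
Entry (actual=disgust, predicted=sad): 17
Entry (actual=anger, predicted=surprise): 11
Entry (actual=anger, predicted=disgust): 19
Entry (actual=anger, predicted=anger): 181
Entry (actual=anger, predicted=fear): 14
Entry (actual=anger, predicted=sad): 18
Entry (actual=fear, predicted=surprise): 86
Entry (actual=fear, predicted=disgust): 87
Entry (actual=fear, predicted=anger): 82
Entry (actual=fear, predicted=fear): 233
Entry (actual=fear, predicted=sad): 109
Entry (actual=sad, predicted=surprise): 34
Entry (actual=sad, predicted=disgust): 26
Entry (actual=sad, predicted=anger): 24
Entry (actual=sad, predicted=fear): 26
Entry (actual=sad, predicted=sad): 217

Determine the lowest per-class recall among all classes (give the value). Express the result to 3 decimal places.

0.390

Per-class recall (TP/(TP+FN)):
  surprise: TP=319, FN=65+63+60+62=250 → 319/569 = 0.5606
  disgust: TP=259, FN=18+21+17+17=73 → 259/332 = 0.7801
  anger: TP=181, FN=11+19+14+18=62 → 181/243 = 0.7449
  fear: TP=233, FN=86+87+82+109=364 → 233/597 = 0.3903
  sad: TP=217, FN=34+26+24+26=110 → 217/327 = 0.6636
Lowest is class 'fear' with recall = 0.390.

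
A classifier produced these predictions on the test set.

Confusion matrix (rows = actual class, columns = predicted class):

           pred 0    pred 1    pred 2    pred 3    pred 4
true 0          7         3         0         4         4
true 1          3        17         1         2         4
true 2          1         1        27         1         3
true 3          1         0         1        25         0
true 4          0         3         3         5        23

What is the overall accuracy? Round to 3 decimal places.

Accuracy = trace / total = (7+17+27+25+23=99) / 139 = 99/139 = 0.712

0.712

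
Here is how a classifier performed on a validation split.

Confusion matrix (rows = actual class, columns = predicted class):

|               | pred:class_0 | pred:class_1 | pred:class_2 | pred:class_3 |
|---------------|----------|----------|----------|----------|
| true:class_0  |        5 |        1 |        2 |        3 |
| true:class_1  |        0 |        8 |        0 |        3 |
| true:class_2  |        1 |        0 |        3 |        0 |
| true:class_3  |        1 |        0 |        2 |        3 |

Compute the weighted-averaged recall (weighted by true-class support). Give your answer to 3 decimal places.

0.594

Per-class recall (TP/(TP+FN)):
  class_0: TP=5, FN=1+2+3=6 → 5/11 = 0.4545
  class_1: TP=8, FN=0+0+3=3 → 8/11 = 0.7273
  class_2: TP=3, FN=1+0+0=1 → 3/4 = 0.7500
  class_3: TP=3, FN=1+0+2=3 → 3/6 = 0.5000
Weighted-recall = Σ (supportᵢ/N)·recallᵢ with N=32: (11/32)·0.4545 + (11/32)·0.7273 + (4/32)·0.7500 + (6/32)·0.5000 = 0.594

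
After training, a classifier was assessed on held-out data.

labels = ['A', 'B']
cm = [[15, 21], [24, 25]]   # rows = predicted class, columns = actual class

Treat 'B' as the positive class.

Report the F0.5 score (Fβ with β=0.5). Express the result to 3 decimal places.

0.517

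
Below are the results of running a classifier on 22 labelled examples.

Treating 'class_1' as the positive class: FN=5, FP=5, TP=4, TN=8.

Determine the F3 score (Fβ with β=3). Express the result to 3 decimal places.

Fβ = (1+β²)·TP / ((1+β²)·TP + β²·FN + FP), with β²=9
= 10·4 / (10·4 + 9·5 + 5) = 0.444

0.444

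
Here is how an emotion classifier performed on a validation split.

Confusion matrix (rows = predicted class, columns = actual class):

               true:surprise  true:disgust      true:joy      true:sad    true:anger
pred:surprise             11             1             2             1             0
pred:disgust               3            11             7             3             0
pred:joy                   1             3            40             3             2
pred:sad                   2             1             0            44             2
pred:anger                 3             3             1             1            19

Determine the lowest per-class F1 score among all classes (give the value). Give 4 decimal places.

0.5116

Per-class F1 score (2·TP/(2·TP+FP+FN)):
  surprise: TP=11, FP=1+2+1+0=4, FN=3+1+2+3=9 → 22/35 = 0.62857
  disgust: TP=11, FP=3+7+3+0=13, FN=1+3+1+3=8 → 22/43 = 0.51163
  joy: TP=40, FP=1+3+3+2=9, FN=2+7+0+1=10 → 80/99 = 0.80808
  sad: TP=44, FP=2+1+0+2=5, FN=1+3+3+1=8 → 88/101 = 0.87129
  anger: TP=19, FP=3+3+1+1=8, FN=0+0+2+2=4 → 38/50 = 0.76000
Lowest is class 'disgust' with F1 score = 0.5116.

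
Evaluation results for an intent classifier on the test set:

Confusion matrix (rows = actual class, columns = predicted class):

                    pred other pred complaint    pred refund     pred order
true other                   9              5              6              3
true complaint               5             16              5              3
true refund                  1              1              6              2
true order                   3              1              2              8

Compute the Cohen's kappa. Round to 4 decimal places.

Observed agreement pₒ = trace/N = 39/76 = 0.51316
Expected agreement pₑ = Σ (rowᵢ·colᵢ)/N² = (23·18 + 29·23 + 10·19 + 14·16)/76² = 0.25883
κ = (pₒ − pₑ)/(1 − pₑ) = (0.51316 − 0.25883)/(1 − 0.25883) = 0.3431

0.3431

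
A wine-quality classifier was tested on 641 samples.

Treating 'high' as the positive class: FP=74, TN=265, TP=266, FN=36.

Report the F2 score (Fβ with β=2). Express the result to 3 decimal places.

Fβ = (1+β²)·TP / ((1+β²)·TP + β²·FN + FP), with β²=4
= 5·266 / (5·266 + 4·36 + 74) = 0.859

0.859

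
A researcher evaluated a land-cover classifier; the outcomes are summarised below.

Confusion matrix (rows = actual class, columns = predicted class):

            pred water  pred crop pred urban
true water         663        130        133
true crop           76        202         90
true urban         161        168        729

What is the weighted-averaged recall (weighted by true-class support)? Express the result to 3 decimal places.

0.678

Per-class recall (TP/(TP+FN)):
  water: TP=663, FN=130+133=263 → 663/926 = 0.7160
  crop: TP=202, FN=76+90=166 → 202/368 = 0.5489
  urban: TP=729, FN=161+168=329 → 729/1058 = 0.6890
Weighted-recall = Σ (supportᵢ/N)·recallᵢ with N=2352: (926/2352)·0.7160 + (368/2352)·0.5489 + (1058/2352)·0.6890 = 0.678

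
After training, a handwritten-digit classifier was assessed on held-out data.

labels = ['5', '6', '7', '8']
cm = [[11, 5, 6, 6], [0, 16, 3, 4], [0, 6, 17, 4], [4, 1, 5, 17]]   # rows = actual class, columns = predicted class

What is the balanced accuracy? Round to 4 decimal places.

0.5869

Balanced accuracy = mean of per-class recall.
  5: recall = 11/28 = 0.39286
  6: recall = 16/23 = 0.69565
  7: recall = 17/27 = 0.62963
  8: recall = 17/27 = 0.62963
Mean = (0.39286 + 0.69565 + 0.62963 + 0.62963) / 4 = 0.5869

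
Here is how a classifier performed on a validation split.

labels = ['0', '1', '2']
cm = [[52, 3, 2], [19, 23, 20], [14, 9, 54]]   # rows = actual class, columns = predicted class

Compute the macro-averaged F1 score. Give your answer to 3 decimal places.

0.638

Per-class F1 score (2·TP/(2·TP+FP+FN)):
  0: TP=52, FP=19+14=33, FN=3+2=5 → 104/142 = 0.7324
  1: TP=23, FP=3+9=12, FN=19+20=39 → 46/97 = 0.4742
  2: TP=54, FP=2+20=22, FN=14+9=23 → 108/153 = 0.7059
Macro-F1 score = mean = (0.7324 + 0.4742 + 0.7059) / 3 = 0.638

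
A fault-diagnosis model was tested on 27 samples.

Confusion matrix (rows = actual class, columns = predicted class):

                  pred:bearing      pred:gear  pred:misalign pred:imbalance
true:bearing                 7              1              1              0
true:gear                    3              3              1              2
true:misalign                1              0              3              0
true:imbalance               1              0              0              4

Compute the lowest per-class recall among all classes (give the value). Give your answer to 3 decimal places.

0.333

Per-class recall (TP/(TP+FN)):
  bearing: TP=7, FN=1+1+0=2 → 7/9 = 0.7778
  gear: TP=3, FN=3+1+2=6 → 3/9 = 0.3333
  misalign: TP=3, FN=1+0+0=1 → 3/4 = 0.7500
  imbalance: TP=4, FN=1+0+0=1 → 4/5 = 0.8000
Lowest is class 'gear' with recall = 0.333.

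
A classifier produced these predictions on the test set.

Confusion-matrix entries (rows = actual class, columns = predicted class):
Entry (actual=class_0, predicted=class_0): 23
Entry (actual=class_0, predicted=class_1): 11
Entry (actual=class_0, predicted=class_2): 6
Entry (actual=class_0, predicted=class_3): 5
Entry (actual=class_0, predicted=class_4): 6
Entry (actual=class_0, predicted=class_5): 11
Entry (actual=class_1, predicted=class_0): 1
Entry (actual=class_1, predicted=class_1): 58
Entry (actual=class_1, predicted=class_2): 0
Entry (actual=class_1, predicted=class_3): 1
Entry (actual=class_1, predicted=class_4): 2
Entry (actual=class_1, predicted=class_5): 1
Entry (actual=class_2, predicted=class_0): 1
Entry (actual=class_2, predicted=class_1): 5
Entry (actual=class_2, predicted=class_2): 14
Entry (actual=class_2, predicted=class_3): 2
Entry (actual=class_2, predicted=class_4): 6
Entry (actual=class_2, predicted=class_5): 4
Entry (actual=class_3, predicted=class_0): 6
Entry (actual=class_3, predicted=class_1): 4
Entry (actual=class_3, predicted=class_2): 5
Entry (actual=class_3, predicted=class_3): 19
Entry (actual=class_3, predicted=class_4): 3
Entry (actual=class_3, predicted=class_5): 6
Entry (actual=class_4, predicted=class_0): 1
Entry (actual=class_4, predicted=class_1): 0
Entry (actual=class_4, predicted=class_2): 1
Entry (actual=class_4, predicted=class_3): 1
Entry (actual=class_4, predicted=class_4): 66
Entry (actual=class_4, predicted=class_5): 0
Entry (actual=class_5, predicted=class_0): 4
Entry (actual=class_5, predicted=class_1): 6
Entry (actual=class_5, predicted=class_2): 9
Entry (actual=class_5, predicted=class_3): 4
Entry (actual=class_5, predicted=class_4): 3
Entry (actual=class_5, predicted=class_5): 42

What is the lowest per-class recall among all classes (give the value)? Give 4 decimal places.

0.3710

Per-class recall (TP/(TP+FN)):
  class_0: TP=23, FN=11+6+5+6+11=39 → 23/62 = 0.37097
  class_1: TP=58, FN=1+0+1+2+1=5 → 58/63 = 0.92063
  class_2: TP=14, FN=1+5+2+6+4=18 → 14/32 = 0.43750
  class_3: TP=19, FN=6+4+5+3+6=24 → 19/43 = 0.44186
  class_4: TP=66, FN=1+0+1+1+0=3 → 66/69 = 0.95652
  class_5: TP=42, FN=4+6+9+4+3=26 → 42/68 = 0.61765
Lowest is class 'class_0' with recall = 0.3710.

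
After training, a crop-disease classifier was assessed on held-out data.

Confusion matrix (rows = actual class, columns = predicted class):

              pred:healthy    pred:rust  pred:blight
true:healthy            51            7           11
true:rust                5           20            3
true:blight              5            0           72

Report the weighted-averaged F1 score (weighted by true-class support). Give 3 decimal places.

Per-class F1 score (2·TP/(2·TP+FP+FN)):
  healthy: TP=51, FP=5+5=10, FN=7+11=18 → 102/130 = 0.7846
  rust: TP=20, FP=7+0=7, FN=5+3=8 → 40/55 = 0.7273
  blight: TP=72, FP=11+3=14, FN=5+0=5 → 144/163 = 0.8834
Weighted-F1 score = Σ (supportᵢ/N)·F1 scoreᵢ with N=174: (69/174)·0.7846 + (28/174)·0.7273 + (77/174)·0.8834 = 0.819

0.819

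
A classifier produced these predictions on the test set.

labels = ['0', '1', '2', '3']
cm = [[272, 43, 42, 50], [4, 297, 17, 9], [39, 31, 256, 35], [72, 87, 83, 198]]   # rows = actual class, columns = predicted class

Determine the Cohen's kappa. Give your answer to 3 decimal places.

0.558

Observed agreement pₒ = trace/N = 1023/1535 = 0.6664
Expected agreement pₑ = Σ (rowᵢ·colᵢ)/N² = (407·387 + 327·458 + 361·398 + 440·292)/1535² = 0.2459
κ = (pₒ − pₑ)/(1 − pₑ) = (0.6664 − 0.2459)/(1 − 0.2459) = 0.558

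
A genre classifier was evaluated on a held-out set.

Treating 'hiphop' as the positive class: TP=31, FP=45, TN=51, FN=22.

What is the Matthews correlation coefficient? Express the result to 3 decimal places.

0.111

MCC = (TP·TN − FP·FN) / √((TP+FP)(TP+FN)(TN+FP)(TN+FN))
Numerator = 31·51 − 45·22 = 591
Denominator = √(76·53·96·73) = √28228224 = 5313.0240
MCC = 591 / 5313.0240 = 0.111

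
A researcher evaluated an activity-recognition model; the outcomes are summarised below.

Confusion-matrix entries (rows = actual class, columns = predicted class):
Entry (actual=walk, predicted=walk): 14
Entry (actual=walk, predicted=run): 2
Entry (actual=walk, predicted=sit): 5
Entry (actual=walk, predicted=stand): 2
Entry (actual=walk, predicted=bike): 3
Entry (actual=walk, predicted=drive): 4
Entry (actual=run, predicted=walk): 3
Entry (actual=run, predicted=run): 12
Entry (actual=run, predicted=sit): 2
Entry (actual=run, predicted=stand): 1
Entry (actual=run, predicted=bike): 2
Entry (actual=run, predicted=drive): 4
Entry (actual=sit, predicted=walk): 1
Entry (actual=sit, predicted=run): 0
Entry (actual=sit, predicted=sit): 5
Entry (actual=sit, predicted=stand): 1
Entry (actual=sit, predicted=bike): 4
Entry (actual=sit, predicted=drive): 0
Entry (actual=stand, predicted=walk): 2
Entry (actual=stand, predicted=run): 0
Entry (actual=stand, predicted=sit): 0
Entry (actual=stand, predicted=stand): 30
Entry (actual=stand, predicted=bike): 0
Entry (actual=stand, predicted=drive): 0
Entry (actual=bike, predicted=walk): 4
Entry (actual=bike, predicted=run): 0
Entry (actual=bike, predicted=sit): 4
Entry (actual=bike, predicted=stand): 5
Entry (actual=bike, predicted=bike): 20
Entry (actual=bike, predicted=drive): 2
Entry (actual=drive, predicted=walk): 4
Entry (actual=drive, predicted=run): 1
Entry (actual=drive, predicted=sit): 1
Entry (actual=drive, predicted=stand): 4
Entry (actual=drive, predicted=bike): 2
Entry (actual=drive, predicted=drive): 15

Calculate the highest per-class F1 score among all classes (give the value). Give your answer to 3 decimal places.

0.800

Per-class F1 score (2·TP/(2·TP+FP+FN)):
  walk: TP=14, FP=3+1+2+4+4=14, FN=2+5+2+3+4=16 → 28/58 = 0.4828
  run: TP=12, FP=2+0+0+0+1=3, FN=3+2+1+2+4=12 → 24/39 = 0.6154
  sit: TP=5, FP=5+2+0+4+1=12, FN=1+0+1+4+0=6 → 10/28 = 0.3571
  stand: TP=30, FP=2+1+1+5+4=13, FN=2+0+0+0+0=2 → 60/75 = 0.8000
  bike: TP=20, FP=3+2+4+0+2=11, FN=4+0+4+5+2=15 → 40/66 = 0.6061
  drive: TP=15, FP=4+4+0+0+2=10, FN=4+1+1+4+2=12 → 30/52 = 0.5769
Highest is class 'stand' with F1 score = 0.800.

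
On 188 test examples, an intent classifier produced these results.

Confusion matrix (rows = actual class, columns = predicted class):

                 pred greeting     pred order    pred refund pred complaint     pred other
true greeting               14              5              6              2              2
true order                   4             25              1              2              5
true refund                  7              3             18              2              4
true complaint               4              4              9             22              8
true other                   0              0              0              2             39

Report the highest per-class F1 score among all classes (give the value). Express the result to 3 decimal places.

0.788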